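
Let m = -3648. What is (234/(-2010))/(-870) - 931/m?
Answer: 2381423/9326400 ≈ 0.25534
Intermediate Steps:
(234/(-2010))/(-870) - 931/m = (234/(-2010))/(-870) - 931/(-3648) = (234*(-1/2010))*(-1/870) - 931*(-1/3648) = -39/335*(-1/870) + 49/192 = 13/97150 + 49/192 = 2381423/9326400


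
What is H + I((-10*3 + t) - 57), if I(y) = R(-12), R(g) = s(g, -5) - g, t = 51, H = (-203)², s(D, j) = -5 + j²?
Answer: 41241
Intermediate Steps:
H = 41209
R(g) = 20 - g (R(g) = (-5 + (-5)²) - g = (-5 + 25) - g = 20 - g)
I(y) = 32 (I(y) = 20 - 1*(-12) = 20 + 12 = 32)
H + I((-10*3 + t) - 57) = 41209 + 32 = 41241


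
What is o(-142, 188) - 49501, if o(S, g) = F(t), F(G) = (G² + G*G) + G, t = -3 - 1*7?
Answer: -49311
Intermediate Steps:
t = -10 (t = -3 - 7 = -10)
F(G) = G + 2*G² (F(G) = (G² + G²) + G = 2*G² + G = G + 2*G²)
o(S, g) = 190 (o(S, g) = -10*(1 + 2*(-10)) = -10*(1 - 20) = -10*(-19) = 190)
o(-142, 188) - 49501 = 190 - 49501 = -49311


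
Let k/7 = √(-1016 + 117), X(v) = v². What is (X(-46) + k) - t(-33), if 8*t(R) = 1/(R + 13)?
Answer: 338561/160 + 7*I*√899 ≈ 2116.0 + 209.88*I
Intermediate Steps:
t(R) = 1/(8*(13 + R)) (t(R) = 1/(8*(R + 13)) = 1/(8*(13 + R)))
k = 7*I*√899 (k = 7*√(-1016 + 117) = 7*√(-899) = 7*(I*√899) = 7*I*√899 ≈ 209.88*I)
(X(-46) + k) - t(-33) = ((-46)² + 7*I*√899) - 1/(8*(13 - 33)) = (2116 + 7*I*√899) - 1/(8*(-20)) = (2116 + 7*I*√899) - (-1)/(8*20) = (2116 + 7*I*√899) - 1*(-1/160) = (2116 + 7*I*√899) + 1/160 = 338561/160 + 7*I*√899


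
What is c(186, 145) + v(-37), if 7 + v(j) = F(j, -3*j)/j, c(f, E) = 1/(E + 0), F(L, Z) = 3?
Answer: -37953/5365 ≈ -7.0742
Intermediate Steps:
c(f, E) = 1/E
v(j) = -7 + 3/j
c(186, 145) + v(-37) = 1/145 + (-7 + 3/(-37)) = 1/145 + (-7 + 3*(-1/37)) = 1/145 + (-7 - 3/37) = 1/145 - 262/37 = -37953/5365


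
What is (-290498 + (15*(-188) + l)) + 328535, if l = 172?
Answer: 35389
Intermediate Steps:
(-290498 + (15*(-188) + l)) + 328535 = (-290498 + (15*(-188) + 172)) + 328535 = (-290498 + (-2820 + 172)) + 328535 = (-290498 - 2648) + 328535 = -293146 + 328535 = 35389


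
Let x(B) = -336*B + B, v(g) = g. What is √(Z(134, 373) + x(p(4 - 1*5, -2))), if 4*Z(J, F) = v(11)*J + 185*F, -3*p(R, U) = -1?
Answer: √630291/6 ≈ 132.32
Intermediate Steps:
p(R, U) = ⅓ (p(R, U) = -⅓*(-1) = ⅓)
Z(J, F) = 11*J/4 + 185*F/4 (Z(J, F) = (11*J + 185*F)/4 = 11*J/4 + 185*F/4)
x(B) = -335*B
√(Z(134, 373) + x(p(4 - 1*5, -2))) = √(((11/4)*134 + (185/4)*373) - 335*⅓) = √((737/2 + 69005/4) - 335/3) = √(70479/4 - 335/3) = √(210097/12) = √630291/6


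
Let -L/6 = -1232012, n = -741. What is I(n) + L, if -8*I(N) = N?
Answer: 59137317/8 ≈ 7.3922e+6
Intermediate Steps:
I(N) = -N/8
L = 7392072 (L = -6*(-1232012) = 7392072)
I(n) + L = -1/8*(-741) + 7392072 = 741/8 + 7392072 = 59137317/8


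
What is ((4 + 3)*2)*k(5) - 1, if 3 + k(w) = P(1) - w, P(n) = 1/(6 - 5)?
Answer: -99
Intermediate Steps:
P(n) = 1 (P(n) = 1/1 = 1)
k(w) = -2 - w (k(w) = -3 + (1 - w) = -2 - w)
((4 + 3)*2)*k(5) - 1 = ((4 + 3)*2)*(-2 - 1*5) - 1 = (7*2)*(-2 - 5) - 1 = 14*(-7) - 1 = -98 - 1 = -99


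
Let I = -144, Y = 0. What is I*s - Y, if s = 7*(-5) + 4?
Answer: 4464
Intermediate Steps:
s = -31 (s = -35 + 4 = -31)
I*s - Y = -144*(-31) - 1*0 = 4464 + 0 = 4464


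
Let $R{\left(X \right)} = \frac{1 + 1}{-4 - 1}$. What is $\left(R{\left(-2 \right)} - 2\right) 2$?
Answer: $- \frac{24}{5} \approx -4.8$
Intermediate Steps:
$R{\left(X \right)} = - \frac{2}{5}$ ($R{\left(X \right)} = \frac{2}{-5} = 2 \left(- \frac{1}{5}\right) = - \frac{2}{5}$)
$\left(R{\left(-2 \right)} - 2\right) 2 = \left(- \frac{2}{5} - 2\right) 2 = \left(- \frac{12}{5}\right) 2 = - \frac{24}{5}$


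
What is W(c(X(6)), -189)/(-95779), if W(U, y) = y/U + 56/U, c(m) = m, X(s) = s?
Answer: 7/30246 ≈ 0.00023144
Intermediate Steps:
W(U, y) = 56/U + y/U
W(c(X(6)), -189)/(-95779) = ((56 - 189)/6)/(-95779) = ((⅙)*(-133))*(-1/95779) = -133/6*(-1/95779) = 7/30246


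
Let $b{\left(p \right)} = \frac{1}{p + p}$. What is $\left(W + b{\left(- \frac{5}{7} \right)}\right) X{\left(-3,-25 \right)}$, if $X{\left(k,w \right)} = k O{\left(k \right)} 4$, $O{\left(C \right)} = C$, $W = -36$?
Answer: $- \frac{6606}{5} \approx -1321.2$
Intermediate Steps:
$b{\left(p \right)} = \frac{1}{2 p}$
$X{\left(k,w \right)} = 4 k^{2}$ ($X{\left(k,w \right)} = k k 4 = k^{2} \cdot 4 = 4 k^{2}$)
$\left(W + b{\left(- \frac{5}{7} \right)}\right) X{\left(-3,-25 \right)} = \left(-36 + \frac{1}{2 \left(- \frac{5}{7}\right)}\right) 4 \left(-3\right)^{2} = \left(-36 + \frac{1}{2 \left(\left(-5\right) \frac{1}{7}\right)}\right) 4 \cdot 9 = \left(-36 + \frac{1}{2 \left(- \frac{5}{7}\right)}\right) 36 = \left(-36 + \frac{1}{2} \left(- \frac{7}{5}\right)\right) 36 = \left(-36 - \frac{7}{10}\right) 36 = \left(- \frac{367}{10}\right) 36 = - \frac{6606}{5}$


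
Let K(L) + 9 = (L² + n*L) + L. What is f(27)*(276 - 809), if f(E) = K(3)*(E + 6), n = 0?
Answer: -52767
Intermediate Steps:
K(L) = -9 + L + L² (K(L) = -9 + ((L² + 0*L) + L) = -9 + ((L² + 0) + L) = -9 + (L² + L) = -9 + (L + L²) = -9 + L + L²)
f(E) = 18 + 3*E (f(E) = (-9 + 3 + 3²)*(E + 6) = (-9 + 3 + 9)*(6 + E) = 3*(6 + E) = 18 + 3*E)
f(27)*(276 - 809) = (18 + 3*27)*(276 - 809) = (18 + 81)*(-533) = 99*(-533) = -52767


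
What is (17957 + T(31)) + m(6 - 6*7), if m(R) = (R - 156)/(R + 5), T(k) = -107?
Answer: 553542/31 ≈ 17856.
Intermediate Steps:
m(R) = (-156 + R)/(5 + R)
(17957 + T(31)) + m(6 - 6*7) = (17957 - 107) + (-156 + (6 - 6*7))/(5 + (6 - 6*7)) = 17850 + (-156 + (6 - 42))/(5 + (6 - 42)) = 17850 + (-156 - 36)/(5 - 36) = 17850 - 192/(-31) = 17850 - 1/31*(-192) = 17850 + 192/31 = 553542/31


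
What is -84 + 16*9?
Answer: 60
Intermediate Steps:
-84 + 16*9 = -84 + 144 = 60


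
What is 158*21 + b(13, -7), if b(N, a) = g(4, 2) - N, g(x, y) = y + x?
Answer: 3311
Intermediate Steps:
g(x, y) = x + y
b(N, a) = 6 - N (b(N, a) = (4 + 2) - N = 6 - N)
158*21 + b(13, -7) = 158*21 + (6 - 1*13) = 3318 + (6 - 13) = 3318 - 7 = 3311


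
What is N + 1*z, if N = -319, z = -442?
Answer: -761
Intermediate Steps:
N + 1*z = -319 + 1*(-442) = -319 - 442 = -761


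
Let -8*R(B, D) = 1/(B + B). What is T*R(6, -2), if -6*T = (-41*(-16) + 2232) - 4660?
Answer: -443/144 ≈ -3.0764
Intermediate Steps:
R(B, D) = -1/(16*B) (R(B, D) = -1/(8*(B + B)) = -1/(2*B)/8 = -1/(16*B))
T = 886/3 (T = -((-41*(-16) + 2232) - 4660)/6 = -((656 + 2232) - 4660)/6 = -(2888 - 4660)/6 = -⅙*(-1772) = 886/3 ≈ 295.33)
T*R(6, -2) = 886*(-1/16/6)/3 = 886*(-1/16*⅙)/3 = (886/3)*(-1/96) = -443/144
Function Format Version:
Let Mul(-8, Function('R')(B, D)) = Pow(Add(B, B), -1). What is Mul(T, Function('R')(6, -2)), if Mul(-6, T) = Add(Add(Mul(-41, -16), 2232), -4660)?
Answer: Rational(-443, 144) ≈ -3.0764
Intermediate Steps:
Function('R')(B, D) = Mul(Rational(-1, 16), Pow(B, -1)) (Function('R')(B, D) = Mul(Rational(-1, 8), Pow(Add(B, B), -1)) = Mul(Rational(-1, 8), Pow(Mul(2, B), -1)) = Mul(Rational(-1, 8), Mul(Rational(1, 2), Pow(B, -1))) = Mul(Rational(-1, 16), Pow(B, -1)))
T = Rational(886, 3) (T = Mul(Rational(-1, 6), Add(Add(Mul(-41, -16), 2232), -4660)) = Mul(Rational(-1, 6), Add(Add(656, 2232), -4660)) = Mul(Rational(-1, 6), Add(2888, -4660)) = Mul(Rational(-1, 6), -1772) = Rational(886, 3) ≈ 295.33)
Mul(T, Function('R')(6, -2)) = Mul(Rational(886, 3), Mul(Rational(-1, 16), Pow(6, -1))) = Mul(Rational(886, 3), Mul(Rational(-1, 16), Rational(1, 6))) = Mul(Rational(886, 3), Rational(-1, 96)) = Rational(-443, 144)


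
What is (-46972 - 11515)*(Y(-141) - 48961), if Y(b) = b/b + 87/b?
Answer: 134587301563/47 ≈ 2.8636e+9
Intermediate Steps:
Y(b) = 1 + 87/b
(-46972 - 11515)*(Y(-141) - 48961) = (-46972 - 11515)*((87 - 141)/(-141) - 48961) = -58487*(-1/141*(-54) - 48961) = -58487*(18/47 - 48961) = -58487*(-2301149/47) = 134587301563/47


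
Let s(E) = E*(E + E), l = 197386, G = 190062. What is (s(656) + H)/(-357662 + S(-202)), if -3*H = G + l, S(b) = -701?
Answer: -95416/46743 ≈ -2.0413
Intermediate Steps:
s(E) = 2*E² (s(E) = E*(2*E) = 2*E²)
H = -387448/3 (H = -(190062 + 197386)/3 = -⅓*387448 = -387448/3 ≈ -1.2915e+5)
(s(656) + H)/(-357662 + S(-202)) = (2*656² - 387448/3)/(-357662 - 701) = (2*430336 - 387448/3)/(-358363) = (860672 - 387448/3)*(-1/358363) = (2194568/3)*(-1/358363) = -95416/46743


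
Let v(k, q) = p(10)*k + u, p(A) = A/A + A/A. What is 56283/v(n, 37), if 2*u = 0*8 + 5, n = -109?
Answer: -112566/431 ≈ -261.17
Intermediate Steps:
u = 5/2 (u = (0*8 + 5)/2 = (0 + 5)/2 = (1/2)*5 = 5/2 ≈ 2.5000)
p(A) = 2 (p(A) = 1 + 1 = 2)
v(k, q) = 5/2 + 2*k (v(k, q) = 2*k + 5/2 = 5/2 + 2*k)
56283/v(n, 37) = 56283/(5/2 + 2*(-109)) = 56283/(5/2 - 218) = 56283/(-431/2) = 56283*(-2/431) = -112566/431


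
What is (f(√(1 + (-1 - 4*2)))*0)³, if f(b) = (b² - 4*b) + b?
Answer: 0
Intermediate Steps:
f(b) = b² - 3*b
(f(√(1 + (-1 - 4*2)))*0)³ = ((√(1 + (-1 - 4*2))*(-3 + √(1 + (-1 - 4*2))))*0)³ = ((√(1 + (-1 - 8))*(-3 + √(1 + (-1 - 8))))*0)³ = ((√(1 - 9)*(-3 + √(1 - 9)))*0)³ = ((√(-8)*(-3 + √(-8)))*0)³ = (((2*I*√2)*(-3 + 2*I*√2))*0)³ = ((2*I*√2*(-3 + 2*I*√2))*0)³ = 0³ = 0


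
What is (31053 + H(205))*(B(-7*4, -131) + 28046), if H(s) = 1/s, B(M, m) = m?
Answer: 35540629878/41 ≈ 8.6684e+8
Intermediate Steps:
(31053 + H(205))*(B(-7*4, -131) + 28046) = (31053 + 1/205)*(-131 + 28046) = (31053 + 1/205)*27915 = (6365866/205)*27915 = 35540629878/41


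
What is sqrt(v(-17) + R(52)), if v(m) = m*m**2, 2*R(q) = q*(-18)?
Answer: I*sqrt(5381) ≈ 73.355*I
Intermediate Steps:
R(q) = -9*q (R(q) = (q*(-18))/2 = (-18*q)/2 = -9*q)
v(m) = m**3
sqrt(v(-17) + R(52)) = sqrt((-17)**3 - 9*52) = sqrt(-4913 - 468) = sqrt(-5381) = I*sqrt(5381)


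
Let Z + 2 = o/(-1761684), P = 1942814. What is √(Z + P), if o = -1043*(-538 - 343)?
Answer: 5*√60295747097897481/880842 ≈ 1393.8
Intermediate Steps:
o = 918883 (o = -1043*(-881) = 918883)
Z = -4442251/1761684 (Z = -2 + 918883/(-1761684) = -2 + 918883*(-1/1761684) = -2 - 918883/1761684 = -4442251/1761684 ≈ -2.5216)
√(Z + P) = √(-4442251/1761684 + 1942814) = √(3422619896525/1761684) = 5*√60295747097897481/880842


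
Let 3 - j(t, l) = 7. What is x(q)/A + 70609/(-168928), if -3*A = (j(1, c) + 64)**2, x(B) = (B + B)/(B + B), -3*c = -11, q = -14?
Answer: -5306233/12669600 ≈ -0.41882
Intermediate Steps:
c = 11/3 (c = -1/3*(-11) = 11/3 ≈ 3.6667)
j(t, l) = -4 (j(t, l) = 3 - 1*7 = 3 - 7 = -4)
x(B) = 1 (x(B) = (2*B)/((2*B)) = (2*B)*(1/(2*B)) = 1)
A = -1200 (A = -(-4 + 64)**2/3 = -1/3*60**2 = -1/3*3600 = -1200)
x(q)/A + 70609/(-168928) = 1/(-1200) + 70609/(-168928) = 1*(-1/1200) + 70609*(-1/168928) = -1/1200 - 70609/168928 = -5306233/12669600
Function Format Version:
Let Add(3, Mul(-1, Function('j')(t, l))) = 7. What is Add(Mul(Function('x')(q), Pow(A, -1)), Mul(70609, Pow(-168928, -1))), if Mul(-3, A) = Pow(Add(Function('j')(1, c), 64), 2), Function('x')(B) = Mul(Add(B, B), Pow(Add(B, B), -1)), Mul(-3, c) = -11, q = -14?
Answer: Rational(-5306233, 12669600) ≈ -0.41882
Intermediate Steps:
c = Rational(11, 3) (c = Mul(Rational(-1, 3), -11) = Rational(11, 3) ≈ 3.6667)
Function('j')(t, l) = -4 (Function('j')(t, l) = Add(3, Mul(-1, 7)) = Add(3, -7) = -4)
Function('x')(B) = 1 (Function('x')(B) = Mul(Mul(2, B), Pow(Mul(2, B), -1)) = Mul(Mul(2, B), Mul(Rational(1, 2), Pow(B, -1))) = 1)
A = -1200 (A = Mul(Rational(-1, 3), Pow(Add(-4, 64), 2)) = Mul(Rational(-1, 3), Pow(60, 2)) = Mul(Rational(-1, 3), 3600) = -1200)
Add(Mul(Function('x')(q), Pow(A, -1)), Mul(70609, Pow(-168928, -1))) = Add(Mul(1, Pow(-1200, -1)), Mul(70609, Pow(-168928, -1))) = Add(Mul(1, Rational(-1, 1200)), Mul(70609, Rational(-1, 168928))) = Add(Rational(-1, 1200), Rational(-70609, 168928)) = Rational(-5306233, 12669600)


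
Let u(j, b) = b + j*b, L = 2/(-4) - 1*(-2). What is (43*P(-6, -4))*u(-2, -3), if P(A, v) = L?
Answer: 387/2 ≈ 193.50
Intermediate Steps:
L = 3/2 (L = 2*(-¼) + 2 = -½ + 2 = 3/2 ≈ 1.5000)
P(A, v) = 3/2
u(j, b) = b + b*j
(43*P(-6, -4))*u(-2, -3) = (43*(3/2))*(-3*(1 - 2)) = 129*(-3*(-1))/2 = (129/2)*3 = 387/2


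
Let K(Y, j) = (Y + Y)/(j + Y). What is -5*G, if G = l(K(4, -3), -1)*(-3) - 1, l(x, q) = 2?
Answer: 35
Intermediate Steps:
K(Y, j) = 2*Y/(Y + j) (K(Y, j) = (2*Y)/(Y + j) = 2*Y/(Y + j))
G = -7 (G = 2*(-3) - 1 = -6 - 1 = -7)
-5*G = -5*(-7) = 35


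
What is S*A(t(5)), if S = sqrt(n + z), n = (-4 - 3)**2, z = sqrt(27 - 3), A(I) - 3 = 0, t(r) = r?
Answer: 3*sqrt(49 + 2*sqrt(6)) ≈ 22.025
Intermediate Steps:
A(I) = 3 (A(I) = 3 + 0 = 3)
z = 2*sqrt(6) (z = sqrt(24) = 2*sqrt(6) ≈ 4.8990)
n = 49 (n = (-7)**2 = 49)
S = sqrt(49 + 2*sqrt(6)) ≈ 7.3416
S*A(t(5)) = sqrt(49 + 2*sqrt(6))*3 = 3*sqrt(49 + 2*sqrt(6))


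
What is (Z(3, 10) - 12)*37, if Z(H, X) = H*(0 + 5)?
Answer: 111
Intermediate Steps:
Z(H, X) = 5*H (Z(H, X) = H*5 = 5*H)
(Z(3, 10) - 12)*37 = (5*3 - 12)*37 = (15 - 12)*37 = 3*37 = 111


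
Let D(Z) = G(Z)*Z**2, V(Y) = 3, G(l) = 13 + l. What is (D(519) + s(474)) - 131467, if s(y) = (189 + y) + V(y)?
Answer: 143169251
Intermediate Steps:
D(Z) = Z**2*(13 + Z) (D(Z) = (13 + Z)*Z**2 = Z**2*(13 + Z))
s(y) = 192 + y (s(y) = (189 + y) + 3 = 192 + y)
(D(519) + s(474)) - 131467 = (519**2*(13 + 519) + (192 + 474)) - 131467 = (269361*532 + 666) - 131467 = (143300052 + 666) - 131467 = 143300718 - 131467 = 143169251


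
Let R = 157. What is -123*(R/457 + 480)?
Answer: -27000591/457 ≈ -59082.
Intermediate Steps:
-123*(R/457 + 480) = -123*(157/457 + 480) = -123*219517/457 = -27000591/457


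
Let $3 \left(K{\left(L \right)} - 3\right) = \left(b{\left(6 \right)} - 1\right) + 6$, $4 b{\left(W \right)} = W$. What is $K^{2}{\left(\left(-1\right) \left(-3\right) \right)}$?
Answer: $\frac{961}{36} \approx 26.694$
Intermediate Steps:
$b{\left(W \right)} = \frac{W}{4}$
$K{\left(L \right)} = \frac{31}{6}$ ($K{\left(L \right)} = 3 + \frac{\left(\frac{1}{4} \cdot 6 - 1\right) + 6}{3} = 3 + \frac{\left(\frac{3}{2} - 1\right) + 6}{3} = 3 + \frac{\frac{1}{2} + 6}{3} = 3 + \frac{1}{3} \cdot \frac{13}{2} = 3 + \frac{13}{6} = \frac{31}{6}$)
$K^{2}{\left(\left(-1\right) \left(-3\right) \right)} = \left(\frac{31}{6}\right)^{2} = \frac{961}{36}$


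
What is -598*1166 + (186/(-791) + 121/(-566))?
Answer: -312171268195/447706 ≈ -6.9727e+5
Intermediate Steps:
-598*1166 + (186/(-791) + 121/(-566)) = -697268 + (186*(-1/791) + 121*(-1/566)) = -697268 + (-186/791 - 121/566) = -697268 - 200987/447706 = -312171268195/447706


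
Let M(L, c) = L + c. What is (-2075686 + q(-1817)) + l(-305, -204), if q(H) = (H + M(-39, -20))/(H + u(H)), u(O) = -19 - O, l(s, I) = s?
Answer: -39441953/19 ≈ -2.0759e+6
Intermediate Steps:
q(H) = 59/19 - H/19 (q(H) = (H + (-39 - 20))/(H + (-19 - H)) = (H - 59)/(-19) = (-59 + H)*(-1/19) = 59/19 - H/19)
(-2075686 + q(-1817)) + l(-305, -204) = (-2075686 + (59/19 - 1/19*(-1817))) - 305 = (-2075686 + (59/19 + 1817/19)) - 305 = (-2075686 + 1876/19) - 305 = -39436158/19 - 305 = -39441953/19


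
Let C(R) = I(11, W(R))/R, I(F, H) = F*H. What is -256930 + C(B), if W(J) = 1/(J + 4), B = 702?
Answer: -127337591149/495612 ≈ -2.5693e+5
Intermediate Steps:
W(J) = 1/(4 + J)
C(R) = 11/(R*(4 + R)) (C(R) = (11/(4 + R))/R = 11/(R*(4 + R)))
-256930 + C(B) = -256930 + 11/(702*(4 + 702)) = -256930 + 11*(1/702)/706 = -256930 + 11*(1/702)*(1/706) = -256930 + 11/495612 = -127337591149/495612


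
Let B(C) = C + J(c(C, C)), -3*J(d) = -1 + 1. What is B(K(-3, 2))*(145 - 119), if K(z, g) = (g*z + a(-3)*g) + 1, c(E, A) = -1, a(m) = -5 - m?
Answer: -234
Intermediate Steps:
J(d) = 0 (J(d) = -(-1 + 1)/3 = -1/3*0 = 0)
K(z, g) = 1 - 2*g + g*z (K(z, g) = (g*z + (-5 - 1*(-3))*g) + 1 = (g*z + (-5 + 3)*g) + 1 = (g*z - 2*g) + 1 = (-2*g + g*z) + 1 = 1 - 2*g + g*z)
B(C) = C (B(C) = C + 0 = C)
B(K(-3, 2))*(145 - 119) = (1 - 2*2 + 2*(-3))*(145 - 119) = (1 - 4 - 6)*26 = -9*26 = -234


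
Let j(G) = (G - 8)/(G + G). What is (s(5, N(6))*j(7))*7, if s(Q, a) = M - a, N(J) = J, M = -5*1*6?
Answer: 18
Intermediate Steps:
M = -30 (M = -5*6 = -30)
s(Q, a) = -30 - a
j(G) = (-8 + G)/(2*G) (j(G) = (-8 + G)/((2*G)) = (-8 + G)*(1/(2*G)) = (-8 + G)/(2*G))
(s(5, N(6))*j(7))*7 = ((-30 - 1*6)*((1/2)*(-8 + 7)/7))*7 = ((-30 - 6)*((1/2)*(1/7)*(-1)))*7 = -36*(-1/14)*7 = (18/7)*7 = 18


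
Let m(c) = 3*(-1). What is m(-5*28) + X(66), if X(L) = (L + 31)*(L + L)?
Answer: 12801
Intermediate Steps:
m(c) = -3
X(L) = 2*L*(31 + L) (X(L) = (31 + L)*(2*L) = 2*L*(31 + L))
m(-5*28) + X(66) = -3 + 2*66*(31 + 66) = -3 + 2*66*97 = -3 + 12804 = 12801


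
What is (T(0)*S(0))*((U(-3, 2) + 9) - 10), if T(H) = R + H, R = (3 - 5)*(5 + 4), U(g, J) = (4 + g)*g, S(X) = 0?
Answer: 0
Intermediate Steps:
U(g, J) = g*(4 + g)
R = -18 (R = -2*9 = -18)
T(H) = -18 + H
(T(0)*S(0))*((U(-3, 2) + 9) - 10) = ((-18 + 0)*0)*((-3*(4 - 3) + 9) - 10) = (-18*0)*((-3*1 + 9) - 10) = 0*((-3 + 9) - 10) = 0*(6 - 10) = 0*(-4) = 0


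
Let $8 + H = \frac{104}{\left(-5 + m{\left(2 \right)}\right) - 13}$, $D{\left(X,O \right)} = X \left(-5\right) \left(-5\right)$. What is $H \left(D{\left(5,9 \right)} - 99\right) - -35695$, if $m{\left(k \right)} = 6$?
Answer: $\frac{105785}{3} \approx 35262.0$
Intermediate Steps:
$D{\left(X,O \right)} = 25 X$ ($D{\left(X,O \right)} = - 5 X \left(-5\right) = 25 X$)
$H = - \frac{50}{3}$ ($H = -8 + \frac{104}{\left(-5 + 6\right) - 13} = -8 + \frac{104}{1 - 13} = -8 + \frac{104}{-12} = -8 + 104 \left(- \frac{1}{12}\right) = -8 - \frac{26}{3} = - \frac{50}{3} \approx -16.667$)
$H \left(D{\left(5,9 \right)} - 99\right) - -35695 = - \frac{50 \left(25 \cdot 5 - 99\right)}{3} - -35695 = - \frac{50 \left(125 - 99\right)}{3} + 35695 = \left(- \frac{50}{3}\right) 26 + 35695 = - \frac{1300}{3} + 35695 = \frac{105785}{3}$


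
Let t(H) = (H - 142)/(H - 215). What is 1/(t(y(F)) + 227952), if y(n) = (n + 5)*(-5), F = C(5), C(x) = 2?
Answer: 250/56988177 ≈ 4.3869e-6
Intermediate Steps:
F = 2
y(n) = -25 - 5*n (y(n) = (5 + n)*(-5) = -25 - 5*n)
t(H) = (-142 + H)/(-215 + H)
1/(t(y(F)) + 227952) = 1/((-142 + (-25 - 5*2))/(-215 + (-25 - 5*2)) + 227952) = 1/((-142 + (-25 - 10))/(-215 + (-25 - 10)) + 227952) = 1/((-142 - 35)/(-215 - 35) + 227952) = 1/(-177/(-250) + 227952) = 1/(-1/250*(-177) + 227952) = 1/(177/250 + 227952) = 1/(56988177/250) = 250/56988177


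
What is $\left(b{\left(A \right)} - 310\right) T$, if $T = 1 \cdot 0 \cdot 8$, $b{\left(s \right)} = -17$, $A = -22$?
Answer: $0$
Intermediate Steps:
$T = 0$ ($T = 0 \cdot 8 = 0$)
$\left(b{\left(A \right)} - 310\right) T = \left(-17 - 310\right) 0 = \left(-327\right) 0 = 0$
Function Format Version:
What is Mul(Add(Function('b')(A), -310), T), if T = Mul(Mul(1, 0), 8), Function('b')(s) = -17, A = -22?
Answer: 0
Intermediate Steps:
T = 0 (T = Mul(0, 8) = 0)
Mul(Add(Function('b')(A), -310), T) = Mul(Add(-17, -310), 0) = Mul(-327, 0) = 0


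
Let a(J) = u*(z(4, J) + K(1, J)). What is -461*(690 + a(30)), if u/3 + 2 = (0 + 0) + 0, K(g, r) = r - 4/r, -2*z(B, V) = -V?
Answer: -969944/5 ≈ -1.9399e+5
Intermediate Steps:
z(B, V) = V/2 (z(B, V) = -(-1)*V/2 = V/2)
u = -6 (u = -6 + 3*((0 + 0) + 0) = -6 + 3*(0 + 0) = -6 + 3*0 = -6 + 0 = -6)
a(J) = -9*J + 24/J (a(J) = -6*(J/2 + (J - 4/J)) = -6*(-4/J + 3*J/2) = -9*J + 24/J)
-461*(690 + a(30)) = -461*(690 + (-9*30 + 24/30)) = -461*(690 + (-270 + 24*(1/30))) = -461*(690 + (-270 + ⅘)) = -461*(690 - 1346/5) = -461*2104/5 = -969944/5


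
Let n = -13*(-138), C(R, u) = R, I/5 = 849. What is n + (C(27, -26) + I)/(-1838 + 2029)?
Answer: 346926/191 ≈ 1816.4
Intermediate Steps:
I = 4245 (I = 5*849 = 4245)
n = 1794
n + (C(27, -26) + I)/(-1838 + 2029) = 1794 + (27 + 4245)/(-1838 + 2029) = 1794 + 4272/191 = 346926/191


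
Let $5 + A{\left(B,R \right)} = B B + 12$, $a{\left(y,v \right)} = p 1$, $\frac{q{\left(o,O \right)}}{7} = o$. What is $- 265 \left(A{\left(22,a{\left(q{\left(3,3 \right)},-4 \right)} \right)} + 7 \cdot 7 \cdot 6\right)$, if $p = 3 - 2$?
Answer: $-208025$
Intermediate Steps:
$p = 1$ ($p = 3 - 2 = 1$)
$q{\left(o,O \right)} = 7 o$
$a{\left(y,v \right)} = 1$ ($a{\left(y,v \right)} = 1 \cdot 1 = 1$)
$A{\left(B,R \right)} = 7 + B^{2}$ ($A{\left(B,R \right)} = -5 + \left(B B + 12\right) = -5 + \left(B^{2} + 12\right) = -5 + \left(12 + B^{2}\right) = 7 + B^{2}$)
$- 265 \left(A{\left(22,a{\left(q{\left(3,3 \right)},-4 \right)} \right)} + 7 \cdot 7 \cdot 6\right) = - 265 \left(\left(7 + 22^{2}\right) + 7 \cdot 7 \cdot 6\right) = - 265 \left(\left(7 + 484\right) + 49 \cdot 6\right) = - 265 \left(491 + 294\right) = \left(-265\right) 785 = -208025$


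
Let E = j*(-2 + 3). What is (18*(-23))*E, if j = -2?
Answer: 828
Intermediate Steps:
E = -2 (E = -2*(-2 + 3) = -2*1 = -2)
(18*(-23))*E = (18*(-23))*(-2) = -414*(-2) = 828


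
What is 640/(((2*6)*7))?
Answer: 160/21 ≈ 7.6190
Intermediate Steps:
640/(((2*6)*7)) = 640/((12*7)) = 640/84 = 640*(1/84) = 160/21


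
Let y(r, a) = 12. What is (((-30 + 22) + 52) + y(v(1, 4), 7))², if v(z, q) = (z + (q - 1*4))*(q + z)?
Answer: 3136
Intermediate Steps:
v(z, q) = (q + z)*(-4 + q + z) (v(z, q) = (z + (q - 4))*(q + z) = (z + (-4 + q))*(q + z) = (-4 + q + z)*(q + z) = (q + z)*(-4 + q + z))
(((-30 + 22) + 52) + y(v(1, 4), 7))² = (((-30 + 22) + 52) + 12)² = ((-8 + 52) + 12)² = (44 + 12)² = 56² = 3136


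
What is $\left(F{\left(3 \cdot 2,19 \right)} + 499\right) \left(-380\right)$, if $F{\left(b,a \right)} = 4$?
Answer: $-191140$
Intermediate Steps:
$\left(F{\left(3 \cdot 2,19 \right)} + 499\right) \left(-380\right) = \left(4 + 499\right) \left(-380\right) = 503 \left(-380\right) = -191140$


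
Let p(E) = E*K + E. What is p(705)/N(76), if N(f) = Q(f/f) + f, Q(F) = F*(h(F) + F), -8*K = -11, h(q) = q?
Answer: 4465/208 ≈ 21.466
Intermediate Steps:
K = 11/8 (K = -⅛*(-11) = 11/8 ≈ 1.3750)
Q(F) = 2*F² (Q(F) = F*(F + F) = F*(2*F) = 2*F²)
p(E) = 19*E/8 (p(E) = E*(11/8) + E = 11*E/8 + E = 19*E/8)
N(f) = 2 + f (N(f) = 2*(f/f)² + f = 2*1² + f = 2*1 + f = 2 + f)
p(705)/N(76) = ((19/8)*705)/(2 + 76) = (13395/8)/78 = (13395/8)*(1/78) = 4465/208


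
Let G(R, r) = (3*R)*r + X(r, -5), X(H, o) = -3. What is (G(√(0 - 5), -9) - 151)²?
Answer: 20071 + 8316*I*√5 ≈ 20071.0 + 18595.0*I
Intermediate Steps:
G(R, r) = -3 + 3*R*r (G(R, r) = (3*R)*r - 3 = 3*R*r - 3 = -3 + 3*R*r)
(G(√(0 - 5), -9) - 151)² = ((-3 + 3*√(0 - 5)*(-9)) - 151)² = ((-3 + 3*√(-5)*(-9)) - 151)² = ((-3 + 3*(I*√5)*(-9)) - 151)² = ((-3 - 27*I*√5) - 151)² = (-154 - 27*I*√5)²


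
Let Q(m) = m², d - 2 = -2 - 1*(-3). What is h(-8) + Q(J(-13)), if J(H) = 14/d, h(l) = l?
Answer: 124/9 ≈ 13.778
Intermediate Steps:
d = 3 (d = 2 + (-2 - 1*(-3)) = 2 + (-2 + 3) = 2 + 1 = 3)
J(H) = 14/3
h(-8) + Q(J(-13)) = -8 + (14/3)² = -8 + 196/9 = 124/9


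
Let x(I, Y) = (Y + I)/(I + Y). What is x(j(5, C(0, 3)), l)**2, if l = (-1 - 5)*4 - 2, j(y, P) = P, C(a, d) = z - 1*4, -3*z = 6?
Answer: 1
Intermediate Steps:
z = -2 (z = -1/3*6 = -2)
C(a, d) = -6 (C(a, d) = -2 - 1*4 = -2 - 4 = -6)
l = -26 (l = -6*4 - 2 = -24 - 2 = -26)
x(I, Y) = 1 (x(I, Y) = (I + Y)/(I + Y) = 1)
x(j(5, C(0, 3)), l)**2 = 1**2 = 1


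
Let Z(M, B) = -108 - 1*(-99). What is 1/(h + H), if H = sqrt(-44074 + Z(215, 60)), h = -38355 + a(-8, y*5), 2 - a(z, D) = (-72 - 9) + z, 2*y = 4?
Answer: -38264/1464177779 - I*sqrt(44083)/1464177779 ≈ -2.6133e-5 - 1.434e-7*I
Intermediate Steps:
y = 2 (y = (1/2)*4 = 2)
a(z, D) = 83 - z (a(z, D) = 2 - ((-72 - 9) + z) = 2 - (-81 + z) = 2 + (81 - z) = 83 - z)
Z(M, B) = -9 (Z(M, B) = -108 + 99 = -9)
h = -38264 (h = -38355 + (83 - 1*(-8)) = -38355 + (83 + 8) = -38355 + 91 = -38264)
H = I*sqrt(44083) (H = sqrt(-44074 - 9) = sqrt(-44083) = I*sqrt(44083) ≈ 209.96*I)
1/(h + H) = 1/(-38264 + I*sqrt(44083))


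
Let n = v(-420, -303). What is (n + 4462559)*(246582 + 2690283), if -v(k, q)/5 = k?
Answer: 13112100754035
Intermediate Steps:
v(k, q) = -5*k
n = 2100 (n = -5*(-420) = 2100)
(n + 4462559)*(246582 + 2690283) = (2100 + 4462559)*(246582 + 2690283) = 4464659*2936865 = 13112100754035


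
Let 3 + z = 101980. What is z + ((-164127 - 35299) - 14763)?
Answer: -112212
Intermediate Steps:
z = 101977 (z = -3 + 101980 = 101977)
z + ((-164127 - 35299) - 14763) = 101977 + ((-164127 - 35299) - 14763) = 101977 + (-199426 - 14763) = 101977 - 214189 = -112212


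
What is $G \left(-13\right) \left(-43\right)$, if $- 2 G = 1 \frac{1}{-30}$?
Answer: $\frac{559}{60} \approx 9.3167$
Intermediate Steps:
$G = \frac{1}{60}$ ($G = - \frac{1 \frac{1}{-30}}{2} = - \frac{1 \left(- \frac{1}{30}\right)}{2} = \left(- \frac{1}{2}\right) \left(- \frac{1}{30}\right) = \frac{1}{60} \approx 0.016667$)
$G \left(-13\right) \left(-43\right) = \frac{1}{60} \left(-13\right) \left(-43\right) = \left(- \frac{13}{60}\right) \left(-43\right) = \frac{559}{60}$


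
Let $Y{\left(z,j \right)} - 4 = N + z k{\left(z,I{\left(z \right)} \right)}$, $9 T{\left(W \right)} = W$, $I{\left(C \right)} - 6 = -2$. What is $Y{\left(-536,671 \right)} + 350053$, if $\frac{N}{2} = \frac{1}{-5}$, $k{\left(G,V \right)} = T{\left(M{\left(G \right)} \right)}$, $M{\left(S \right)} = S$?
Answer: $\frac{17189027}{45} \approx 3.8198 \cdot 10^{5}$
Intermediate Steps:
$I{\left(C \right)} = 4$ ($I{\left(C \right)} = 6 - 2 = 4$)
$T{\left(W \right)} = \frac{W}{9}$
$k{\left(G,V \right)} = \frac{G}{9}$
$N = - \frac{2}{5}$ ($N = \frac{2}{-5} = 2 \left(- \frac{1}{5}\right) = - \frac{2}{5} \approx -0.4$)
$Y{\left(z,j \right)} = \frac{18}{5} + \frac{z^{2}}{9}$ ($Y{\left(z,j \right)} = 4 + \left(- \frac{2}{5} + z \frac{z}{9}\right) = 4 + \left(- \frac{2}{5} + \frac{z^{2}}{9}\right) = \frac{18}{5} + \frac{z^{2}}{9}$)
$Y{\left(-536,671 \right)} + 350053 = \left(\frac{18}{5} + \frac{\left(-536\right)^{2}}{9}\right) + 350053 = \left(\frac{18}{5} + \frac{1}{9} \cdot 287296\right) + 350053 = \left(\frac{18}{5} + \frac{287296}{9}\right) + 350053 = \frac{1436642}{45} + 350053 = \frac{17189027}{45}$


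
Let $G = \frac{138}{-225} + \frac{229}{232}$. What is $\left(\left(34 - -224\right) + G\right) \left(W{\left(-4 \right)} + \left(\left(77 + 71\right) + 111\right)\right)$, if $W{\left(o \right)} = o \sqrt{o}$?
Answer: $\frac{1164387077}{17400} - \frac{4495703 i}{2175} \approx 66919.0 - 2067.0 i$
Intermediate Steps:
$W{\left(o \right)} = o^{\frac{3}{2}}$
$G = \frac{6503}{17400}$ ($G = 138 \left(- \frac{1}{225}\right) + 229 \cdot \frac{1}{232} = - \frac{46}{75} + \frac{229}{232} = \frac{6503}{17400} \approx 0.37374$)
$\left(\left(34 - -224\right) + G\right) \left(W{\left(-4 \right)} + \left(\left(77 + 71\right) + 111\right)\right) = \left(\left(34 - -224\right) + \frac{6503}{17400}\right) \left(\left(-4\right)^{\frac{3}{2}} + \left(\left(77 + 71\right) + 111\right)\right) = \left(\left(34 + 224\right) + \frac{6503}{17400}\right) \left(- 8 i + \left(148 + 111\right)\right) = \left(258 + \frac{6503}{17400}\right) \left(- 8 i + 259\right) = \frac{4495703 \left(259 - 8 i\right)}{17400} = \frac{1164387077}{17400} - \frac{4495703 i}{2175}$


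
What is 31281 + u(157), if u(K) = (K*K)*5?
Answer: 154526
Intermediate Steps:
u(K) = 5*K² (u(K) = K²*5 = 5*K²)
31281 + u(157) = 31281 + 5*157² = 31281 + 5*24649 = 31281 + 123245 = 154526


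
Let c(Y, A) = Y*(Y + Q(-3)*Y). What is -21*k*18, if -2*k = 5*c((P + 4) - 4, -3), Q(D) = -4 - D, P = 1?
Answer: 0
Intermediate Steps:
c(Y, A) = 0 (c(Y, A) = Y*(Y + (-4 - 1*(-3))*Y) = Y*(Y + (-4 + 3)*Y) = Y*(Y - Y) = Y*0 = 0)
k = 0 (k = -5*0/2 = -1/2*0 = 0)
-21*k*18 = -21*0*18 = 0*18 = 0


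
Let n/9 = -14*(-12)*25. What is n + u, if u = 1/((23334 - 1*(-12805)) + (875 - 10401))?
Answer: 1005971401/26613 ≈ 37800.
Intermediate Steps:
u = 1/26613 (u = 1/((23334 + 12805) - 9526) = 1/(36139 - 9526) = 1/26613 ≈ 3.7576e-5)
n = 37800 (n = 9*(-14*(-12)*25) = 9*(168*25) = 9*4200 = 37800)
n + u = 37800 + 1/26613 = 1005971401/26613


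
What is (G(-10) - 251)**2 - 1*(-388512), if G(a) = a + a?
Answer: 461953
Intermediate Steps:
G(a) = 2*a
(G(-10) - 251)**2 - 1*(-388512) = (2*(-10) - 251)**2 - 1*(-388512) = (-20 - 251)**2 + 388512 = (-271)**2 + 388512 = 73441 + 388512 = 461953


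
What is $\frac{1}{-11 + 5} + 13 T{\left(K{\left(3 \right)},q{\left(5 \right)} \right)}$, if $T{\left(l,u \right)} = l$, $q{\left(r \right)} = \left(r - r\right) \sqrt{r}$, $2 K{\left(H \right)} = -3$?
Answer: $- \frac{59}{3} \approx -19.667$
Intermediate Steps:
$K{\left(H \right)} = - \frac{3}{2}$ ($K{\left(H \right)} = \frac{1}{2} \left(-3\right) = - \frac{3}{2}$)
$q{\left(r \right)} = 0$ ($q{\left(r \right)} = 0 \sqrt{r} = 0$)
$\frac{1}{-11 + 5} + 13 T{\left(K{\left(3 \right)},q{\left(5 \right)} \right)} = \frac{1}{-11 + 5} + 13 \left(- \frac{3}{2}\right) = \frac{1}{-6} - \frac{39}{2} = - \frac{1}{6} - \frac{39}{2} = - \frac{59}{3}$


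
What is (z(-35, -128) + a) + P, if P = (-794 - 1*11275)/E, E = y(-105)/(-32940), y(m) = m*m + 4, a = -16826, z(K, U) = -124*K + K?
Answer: 259458751/11029 ≈ 23525.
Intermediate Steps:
z(K, U) = -123*K
y(m) = 4 + m² (y(m) = m² + 4 = 4 + m²)
E = -11029/32940 (E = (4 + (-105)²)/(-32940) = (4 + 11025)*(-1/32940) = 11029*(-1/32940) = -11029/32940 ≈ -0.33482)
P = 397552860/11029 (P = (-794 - 1*11275)/(-11029/32940) = (-794 - 11275)*(-32940/11029) = -12069*(-32940/11029) = 397552860/11029 ≈ 36046.)
(z(-35, -128) + a) + P = (-123*(-35) - 16826) + 397552860/11029 = (4305 - 16826) + 397552860/11029 = -12521 + 397552860/11029 = 259458751/11029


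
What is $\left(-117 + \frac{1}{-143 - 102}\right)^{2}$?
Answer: $\frac{821739556}{60025} \approx 13690.0$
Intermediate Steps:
$\left(-117 + \frac{1}{-143 - 102}\right)^{2} = \left(-117 + \frac{1}{-245}\right)^{2} = \left(-117 - \frac{1}{245}\right)^{2} = \left(- \frac{28666}{245}\right)^{2} = \frac{821739556}{60025}$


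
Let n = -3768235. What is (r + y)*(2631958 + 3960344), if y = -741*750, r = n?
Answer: -28505014963470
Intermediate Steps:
r = -3768235
y = -555750
(r + y)*(2631958 + 3960344) = (-3768235 - 555750)*(2631958 + 3960344) = -4323985*6592302 = -28505014963470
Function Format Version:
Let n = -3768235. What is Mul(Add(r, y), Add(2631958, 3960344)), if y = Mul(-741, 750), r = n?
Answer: -28505014963470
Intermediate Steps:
r = -3768235
y = -555750
Mul(Add(r, y), Add(2631958, 3960344)) = Mul(Add(-3768235, -555750), Add(2631958, 3960344)) = Mul(-4323985, 6592302) = -28505014963470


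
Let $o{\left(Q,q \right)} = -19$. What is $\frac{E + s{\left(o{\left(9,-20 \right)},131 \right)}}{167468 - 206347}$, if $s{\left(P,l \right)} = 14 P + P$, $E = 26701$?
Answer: $- \frac{26416}{38879} \approx -0.67944$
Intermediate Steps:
$s{\left(P,l \right)} = 15 P$
$\frac{E + s{\left(o{\left(9,-20 \right)},131 \right)}}{167468 - 206347} = \frac{26701 + 15 \left(-19\right)}{167468 - 206347} = \frac{26701 - 285}{-38879} = 26416 \left(- \frac{1}{38879}\right) = - \frac{26416}{38879}$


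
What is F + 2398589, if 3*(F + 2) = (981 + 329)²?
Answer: 8911861/3 ≈ 2.9706e+6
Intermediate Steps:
F = 1716094/3 (F = -2 + (981 + 329)²/3 = -2 + (⅓)*1310² = -2 + (⅓)*1716100 = -2 + 1716100/3 = 1716094/3 ≈ 5.7203e+5)
F + 2398589 = 1716094/3 + 2398589 = 8911861/3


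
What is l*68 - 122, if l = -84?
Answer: -5834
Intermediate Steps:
l*68 - 122 = -84*68 - 122 = -5712 - 122 = -5834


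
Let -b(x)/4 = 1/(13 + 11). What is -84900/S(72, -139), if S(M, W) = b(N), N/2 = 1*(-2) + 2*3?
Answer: 509400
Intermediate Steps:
N = 8 (N = 2*(1*(-2) + 2*3) = 2*(-2 + 6) = 2*4 = 8)
b(x) = -⅙ (b(x) = -4/(13 + 11) = -4/24 = -4*1/24 = -⅙)
S(M, W) = -⅙
-84900/S(72, -139) = -84900/(-⅙) = -84900*(-6) = 509400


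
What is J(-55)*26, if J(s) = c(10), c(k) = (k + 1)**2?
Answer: 3146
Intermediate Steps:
c(k) = (1 + k)**2
J(s) = 121 (J(s) = (1 + 10)**2 = 11**2 = 121)
J(-55)*26 = 121*26 = 3146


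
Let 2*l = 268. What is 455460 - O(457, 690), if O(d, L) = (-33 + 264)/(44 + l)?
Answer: 81071649/178 ≈ 4.5546e+5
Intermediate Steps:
l = 134 (l = (1/2)*268 = 134)
O(d, L) = 231/178 (O(d, L) = (-33 + 264)/(44 + 134) = 231/178)
455460 - O(457, 690) = 455460 - 1*231/178 = 455460 - 231/178 = 81071649/178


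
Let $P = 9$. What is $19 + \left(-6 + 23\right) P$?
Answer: $172$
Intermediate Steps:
$19 + \left(-6 + 23\right) P = 19 + \left(-6 + 23\right) 9 = 19 + 17 \cdot 9 = 19 + 153 = 172$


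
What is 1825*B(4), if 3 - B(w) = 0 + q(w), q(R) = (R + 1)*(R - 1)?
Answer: -21900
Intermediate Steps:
q(R) = (1 + R)*(-1 + R)
B(w) = 4 - w**2 (B(w) = 3 - (0 + (-1 + w**2)) = 3 - (-1 + w**2) = 3 + (1 - w**2) = 4 - w**2)
1825*B(4) = 1825*(4 - 1*4**2) = 1825*(4 - 1*16) = 1825*(4 - 16) = 1825*(-12) = -21900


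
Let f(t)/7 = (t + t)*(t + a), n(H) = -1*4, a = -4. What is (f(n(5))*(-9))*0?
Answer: 0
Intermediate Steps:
n(H) = -4
f(t) = 14*t*(-4 + t) (f(t) = 7*((t + t)*(t - 4)) = 7*((2*t)*(-4 + t)) = 7*(2*t*(-4 + t)) = 14*t*(-4 + t))
(f(n(5))*(-9))*0 = ((14*(-4)*(-4 - 4))*(-9))*0 = ((14*(-4)*(-8))*(-9))*0 = (448*(-9))*0 = -4032*0 = 0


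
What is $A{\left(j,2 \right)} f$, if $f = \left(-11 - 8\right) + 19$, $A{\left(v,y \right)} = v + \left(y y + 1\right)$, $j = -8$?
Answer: $0$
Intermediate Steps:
$A{\left(v,y \right)} = 1 + v + y^{2}$ ($A{\left(v,y \right)} = v + \left(y^{2} + 1\right) = v + \left(1 + y^{2}\right) = 1 + v + y^{2}$)
$f = 0$ ($f = -19 + 19 = 0$)
$A{\left(j,2 \right)} f = \left(1 - 8 + 2^{2}\right) 0 = \left(1 - 8 + 4\right) 0 = \left(-3\right) 0 = 0$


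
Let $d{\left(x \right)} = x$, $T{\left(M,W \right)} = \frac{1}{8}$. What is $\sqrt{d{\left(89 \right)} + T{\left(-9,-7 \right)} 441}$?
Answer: $\frac{\sqrt{2306}}{4} \approx 12.005$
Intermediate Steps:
$T{\left(M,W \right)} = \frac{1}{8}$
$\sqrt{d{\left(89 \right)} + T{\left(-9,-7 \right)} 441} = \sqrt{89 + \frac{1}{8} \cdot 441} = \sqrt{89 + \frac{441}{8}} = \sqrt{\frac{1153}{8}} = \frac{\sqrt{2306}}{4}$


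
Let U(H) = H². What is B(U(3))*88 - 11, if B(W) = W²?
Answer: 7117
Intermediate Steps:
B(U(3))*88 - 11 = (3²)²*88 - 11 = 9²*88 - 11 = 81*88 - 11 = 7128 - 11 = 7117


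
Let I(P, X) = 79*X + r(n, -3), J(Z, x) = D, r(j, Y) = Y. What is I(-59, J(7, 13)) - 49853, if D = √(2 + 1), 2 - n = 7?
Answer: -49856 + 79*√3 ≈ -49719.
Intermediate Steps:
n = -5 (n = 2 - 1*7 = 2 - 7 = -5)
D = √3 ≈ 1.7320
J(Z, x) = √3
I(P, X) = -3 + 79*X (I(P, X) = 79*X - 3 = -3 + 79*X)
I(-59, J(7, 13)) - 49853 = (-3 + 79*√3) - 49853 = -49856 + 79*√3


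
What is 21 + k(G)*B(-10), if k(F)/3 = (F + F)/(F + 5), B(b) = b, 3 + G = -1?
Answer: 261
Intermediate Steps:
G = -4 (G = -3 - 1 = -4)
k(F) = 6*F/(5 + F) (k(F) = 3*((F + F)/(F + 5)) = 3*((2*F)/(5 + F)) = 3*(2*F/(5 + F)) = 6*F/(5 + F))
21 + k(G)*B(-10) = 21 + (6*(-4)/(5 - 4))*(-10) = 21 + (6*(-4)/1)*(-10) = 21 + (6*(-4)*1)*(-10) = 21 - 24*(-10) = 21 + 240 = 261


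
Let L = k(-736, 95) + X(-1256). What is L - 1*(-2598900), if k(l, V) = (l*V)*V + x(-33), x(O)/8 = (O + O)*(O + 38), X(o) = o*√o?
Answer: -4046140 - 2512*I*√314 ≈ -4.0461e+6 - 44513.0*I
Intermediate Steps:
X(o) = o^(3/2)
x(O) = 16*O*(38 + O) (x(O) = 8*((O + O)*(O + 38)) = 8*((2*O)*(38 + O)) = 8*(2*O*(38 + O)) = 16*O*(38 + O))
k(l, V) = -2640 + l*V² (k(l, V) = (l*V)*V + 16*(-33)*(38 - 33) = (V*l)*V + 16*(-33)*5 = l*V² - 2640 = -2640 + l*V²)
L = -6645040 - 2512*I*√314 (L = (-2640 - 736*95²) + (-1256)^(3/2) = (-2640 - 736*9025) - 2512*I*√314 = (-2640 - 6642400) - 2512*I*√314 = -6645040 - 2512*I*√314 ≈ -6.645e+6 - 44513.0*I)
L - 1*(-2598900) = (-6645040 - 2512*I*√314) - 1*(-2598900) = (-6645040 - 2512*I*√314) + 2598900 = -4046140 - 2512*I*√314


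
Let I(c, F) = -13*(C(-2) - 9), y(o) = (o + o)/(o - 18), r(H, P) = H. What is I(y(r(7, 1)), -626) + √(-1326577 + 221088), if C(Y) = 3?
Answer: 78 + 7*I*√22561 ≈ 78.0 + 1051.4*I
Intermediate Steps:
y(o) = 2*o/(-18 + o) (y(o) = (2*o)/(-18 + o) = 2*o/(-18 + o))
I(c, F) = 78 (I(c, F) = -13*(3 - 9) = -13*(-6) = 78)
I(y(r(7, 1)), -626) + √(-1326577 + 221088) = 78 + √(-1326577 + 221088) = 78 + √(-1105489) = 78 + 7*I*√22561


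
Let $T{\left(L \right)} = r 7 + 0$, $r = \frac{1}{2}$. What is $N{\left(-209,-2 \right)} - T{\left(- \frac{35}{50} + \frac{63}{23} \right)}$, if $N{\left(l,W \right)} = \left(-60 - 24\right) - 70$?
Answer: $- \frac{315}{2} \approx -157.5$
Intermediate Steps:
$r = \frac{1}{2} \approx 0.5$
$T{\left(L \right)} = \frac{7}{2}$ ($T{\left(L \right)} = \frac{1}{2} \cdot 7 + 0 = \frac{7}{2} + 0 = \frac{7}{2}$)
$N{\left(l,W \right)} = -154$ ($N{\left(l,W \right)} = -84 - 70 = -154$)
$N{\left(-209,-2 \right)} - T{\left(- \frac{35}{50} + \frac{63}{23} \right)} = -154 - \frac{7}{2} = - \frac{315}{2}$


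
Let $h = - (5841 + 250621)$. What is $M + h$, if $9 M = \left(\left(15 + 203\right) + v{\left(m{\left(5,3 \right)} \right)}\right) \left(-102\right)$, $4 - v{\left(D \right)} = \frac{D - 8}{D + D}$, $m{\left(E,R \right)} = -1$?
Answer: $-258927$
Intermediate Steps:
$v{\left(D \right)} = 4 - \frac{-8 + D}{2 D}$ ($v{\left(D \right)} = 4 - \frac{D - 8}{D + D} = 4 - \frac{-8 + D}{2 D}$)
$h = -256462$ ($h = \left(-1\right) 256462 = -256462$)
$M = -2465$ ($M = \frac{\left(\left(15 + 203\right) + \left(\frac{7}{2} + \frac{4}{-1}\right)\right) \left(-102\right)}{9} = \frac{\left(218 + \left(\frac{7}{2} + 4 \left(-1\right)\right)\right) \left(-102\right)}{9} = \frac{\left(218 + \left(\frac{7}{2} - 4\right)\right) \left(-102\right)}{9} = \frac{\left(218 - \frac{1}{2}\right) \left(-102\right)}{9} = \frac{\frac{435}{2} \left(-102\right)}{9} = \frac{1}{9} \left(-22185\right) = -2465$)
$M + h = -2465 - 256462 = -258927$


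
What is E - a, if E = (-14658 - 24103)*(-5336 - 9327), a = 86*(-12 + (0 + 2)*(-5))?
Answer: 568354435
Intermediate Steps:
a = -1892 (a = 86*(-12 + 2*(-5)) = 86*(-12 - 10) = 86*(-22) = -1892)
E = 568352543 (E = -38761*(-14663) = 568352543)
E - a = 568352543 - 1*(-1892) = 568352543 + 1892 = 568354435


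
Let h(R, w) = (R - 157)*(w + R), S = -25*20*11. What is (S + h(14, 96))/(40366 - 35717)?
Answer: -21230/4649 ≈ -4.5666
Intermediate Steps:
S = -5500 (S = -500*11 = -5500)
h(R, w) = (-157 + R)*(R + w)
(S + h(14, 96))/(40366 - 35717) = (-5500 + (14² - 157*14 - 157*96 + 14*96))/(40366 - 35717) = (-5500 + (196 - 2198 - 15072 + 1344))/4649 = (-5500 - 15730)*(1/4649) = -21230*1/4649 = -21230/4649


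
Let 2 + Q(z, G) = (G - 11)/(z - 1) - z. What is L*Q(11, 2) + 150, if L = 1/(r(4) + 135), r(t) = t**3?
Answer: 298361/1990 ≈ 149.93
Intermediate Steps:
L = 1/199 (L = 1/(4**3 + 135) = 1/(64 + 135) = 1/199 ≈ 0.0050251)
Q(z, G) = -2 - z + (-11 + G)/(-1 + z) (Q(z, G) = -2 + ((G - 11)/(z - 1) - z) = -2 + ((-11 + G)/(-1 + z) - z) = -2 + (-z + (-11 + G)/(-1 + z)) = -2 - z + (-11 + G)/(-1 + z))
L*Q(11, 2) + 150 = ((-9 + 2 - 1*11 - 1*11**2)/(-1 + 11))/199 + 150 = ((-9 + 2 - 11 - 1*121)/10)/199 + 150 = ((-9 + 2 - 11 - 121)/10)/199 + 150 = ((1/10)*(-139))/199 + 150 = (1/199)*(-139/10) + 150 = -139/1990 + 150 = 298361/1990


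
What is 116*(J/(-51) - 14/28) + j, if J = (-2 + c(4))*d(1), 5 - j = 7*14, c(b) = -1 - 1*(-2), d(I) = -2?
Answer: -7933/51 ≈ -155.55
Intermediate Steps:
c(b) = 1 (c(b) = -1 + 2 = 1)
j = -93 (j = 5 - 7*14 = 5 - 1*98 = 5 - 98 = -93)
J = 2 (J = (-2 + 1)*(-2) = -1*(-2) = 2)
116*(J/(-51) - 14/28) + j = 116*(2/(-51) - 14/28) - 93 = 116*(2*(-1/51) - 14*1/28) - 93 = 116*(-2/51 - 1/2) - 93 = 116*(-55/102) - 93 = -3190/51 - 93 = -7933/51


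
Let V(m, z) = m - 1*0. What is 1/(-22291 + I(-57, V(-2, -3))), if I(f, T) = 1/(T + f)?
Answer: -59/1315170 ≈ -4.4861e-5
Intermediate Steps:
V(m, z) = m (V(m, z) = m + 0 = m)
1/(-22291 + I(-57, V(-2, -3))) = 1/(-22291 + 1/(-2 - 57)) = 1/(-22291 + 1/(-59)) = 1/(-22291 - 1/59) = 1/(-1315170/59) = -59/1315170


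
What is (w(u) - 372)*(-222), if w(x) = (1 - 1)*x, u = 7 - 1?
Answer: 82584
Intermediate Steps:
u = 6
w(x) = 0 (w(x) = 0*x = 0)
(w(u) - 372)*(-222) = (0 - 372)*(-222) = -372*(-222) = 82584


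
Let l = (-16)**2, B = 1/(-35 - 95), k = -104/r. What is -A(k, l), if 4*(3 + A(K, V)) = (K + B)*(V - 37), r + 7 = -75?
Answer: -1407501/21320 ≈ -66.018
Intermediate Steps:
r = -82 (r = -7 - 75 = -82)
k = 52/41 (k = -104/(-82) = -104*(-1/82) = 52/41 ≈ 1.2683)
B = -1/130 (B = 1/(-130) = -1/130 ≈ -0.0076923)
l = 256
A(K, V) = -3 + (-37 + V)*(-1/130 + K)/4 (A(K, V) = -3 + ((K - 1/130)*(V - 37))/4 = -3 + ((-1/130 + K)*(-37 + V))/4 = -3 + ((-37 + V)*(-1/130 + K))/4 = -3 + (-37 + V)*(-1/130 + K)/4)
-A(k, l) = -(-1523/520 - 37/4*52/41 - 1/520*256 + (1/4)*(52/41)*256) = -(-1523/520 - 481/41 - 32/65 + 3328/41) = -1*1407501/21320 = -1407501/21320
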